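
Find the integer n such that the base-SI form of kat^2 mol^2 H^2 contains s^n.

-6

kat = s⁻¹·mol.
So kat² = s⁻²·mol².
H = kg·m²·s⁻²·A⁻².
So H² = kg²·m⁴·s⁻⁴·A⁻⁴.
Combining: kat²·mol²·H² = (s⁻²·mol²) · mol² · (kg²·m⁴·s⁻⁴·A⁻⁴) = kg²·m⁴·s⁻⁶·A⁻⁴·mol⁴.
The exponent of s is -6.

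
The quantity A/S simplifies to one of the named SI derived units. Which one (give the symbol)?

S = 1/Ω (conductance is reciprocal resistance),
    = kg⁻¹·m⁻²·s³·A².
So S⁻¹ = kg·m²·s⁻³·A⁻².
Combining: A·S⁻¹ = A · (kg·m²·s⁻³·A⁻²) = kg·m²·s⁻³·A⁻¹.
kg·m²·s⁻³·A⁻¹ is the base-SI form of the volt.

V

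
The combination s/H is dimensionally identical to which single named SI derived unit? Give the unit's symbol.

S

H = kg·m²·s⁻²·A⁻².
So H⁻¹ = kg⁻¹·m⁻²·s²·A².
Combining: H⁻¹·s = (kg⁻¹·m⁻²·s²·A²) · s = kg⁻¹·m⁻²·s³·A².
kg⁻¹·m⁻²·s³·A² is the base-SI form of the siemens.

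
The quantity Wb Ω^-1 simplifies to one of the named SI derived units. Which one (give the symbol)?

C

Wb = V·s (flux: a volt is a weber per second),
    = kg·m²·s⁻²·A⁻¹.
Ω = V/A (resistance = voltage per current),
    = kg·m²·s⁻³·A⁻².
So Ω⁻¹ = kg⁻¹·m⁻²·s³·A².
Combining: Wb·Ω⁻¹ = (kg·m²·s⁻²·A⁻¹) · (kg⁻¹·m⁻²·s³·A²) = s·A.
s·A is the base-SI form of the coulomb.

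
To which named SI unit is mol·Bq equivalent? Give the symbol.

kat

Bq = 1/s = s⁻¹ (activity is decays per second).
Combining: mol·Bq = mol · s⁻¹ = s⁻¹·mol.
s⁻¹·mol is the base-SI form of the katal.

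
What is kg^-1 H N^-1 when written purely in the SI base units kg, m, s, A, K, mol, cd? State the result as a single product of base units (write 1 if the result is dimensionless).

H = Wb/A (inductance = flux per current),
    = kg·m²·s⁻²·A⁻².
N = kg·m/s² = kg·m·s⁻² (force = mass × acceleration).
So N⁻¹ = kg⁻¹·m⁻¹·s².
Combining: kg⁻¹·H·N⁻¹ = kg⁻¹ · (kg·m²·s⁻²·A⁻²) · (kg⁻¹·m⁻¹·s²) = kg⁻¹·m·A⁻².

kg⁻¹·m·A⁻²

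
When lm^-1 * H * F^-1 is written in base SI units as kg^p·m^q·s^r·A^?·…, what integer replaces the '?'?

-4

lm = cd·sr = cd (luminous flux; sr is dimensionless).
So lm⁻¹ = cd⁻¹.
H = Wb/A (inductance = flux per current),
    = kg·m²·s⁻²·A⁻².
F = C/V (capacitance = charge per voltage),
    = A·s/(kg·m²·s⁻³·A⁻¹) (substituting C and V),
    = kg⁻¹·m⁻²·s⁴·A².
So F⁻¹ = kg·m²·s⁻⁴·A⁻².
Combining: lm⁻¹·H·F⁻¹ = cd⁻¹ · (kg·m²·s⁻²·A⁻²) · (kg·m²·s⁻⁴·A⁻²) = kg²·m⁴·s⁻⁶·A⁻⁴·cd⁻¹.
The exponent of A is -4.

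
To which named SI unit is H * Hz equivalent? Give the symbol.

H = kg·m²·s⁻²·A⁻².
Hz = s⁻¹.
Combining: H·Hz = (kg·m²·s⁻²·A⁻²) · s⁻¹ = kg·m²·s⁻³·A⁻².
kg·m²·s⁻³·A⁻² is the base-SI form of the ohm.

Ω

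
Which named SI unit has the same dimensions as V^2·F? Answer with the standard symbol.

J

V = kg·m²·s⁻³·A⁻¹.
So V² = kg²·m⁴·s⁻⁶·A⁻².
F = kg⁻¹·m⁻²·s⁴·A².
Combining: V²·F = (kg²·m⁴·s⁻⁶·A⁻²) · (kg⁻¹·m⁻²·s⁴·A²) = kg·m²·s⁻².
kg·m²·s⁻² is the base-SI form of the joule.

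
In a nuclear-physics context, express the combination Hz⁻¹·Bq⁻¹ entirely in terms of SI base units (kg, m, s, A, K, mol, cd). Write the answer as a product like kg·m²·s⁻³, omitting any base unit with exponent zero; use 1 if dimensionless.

s²

Hz = s⁻¹.
So Hz⁻¹ = s.
Bq = s⁻¹.
So Bq⁻¹ = s.
Combining: Hz⁻¹·Bq⁻¹ = s · s = s².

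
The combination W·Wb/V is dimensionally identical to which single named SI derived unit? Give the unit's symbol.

J

W = J/s (power = energy per time),
    = kg·m²·s⁻³.
V = W/A (potential = power per current),
    = kg·m²·s⁻³·A⁻¹.
So V⁻¹ = kg⁻¹·m⁻²·s³·A.
Wb = V·s (flux: a volt is a weber per second),
    = kg·m²·s⁻²·A⁻¹.
Combining: W·V⁻¹·Wb = (kg·m²·s⁻³) · (kg⁻¹·m⁻²·s³·A) · (kg·m²·s⁻²·A⁻¹) = kg·m²·s⁻².
kg·m²·s⁻² is the base-SI form of the joule.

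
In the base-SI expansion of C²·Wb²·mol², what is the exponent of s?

C = A·s = s·A (charge = current × time).
So C² = s²·A².
Wb = V·s (flux: a volt is a weber per second),
    = kg·m²·s⁻²·A⁻¹.
So Wb² = kg²·m⁴·s⁻⁴·A⁻².
Combining: C²·Wb²·mol² = (s²·A²) · (kg²·m⁴·s⁻⁴·A⁻²) · mol² = kg²·m⁴·s⁻²·mol².
The exponent of s is -2.

-2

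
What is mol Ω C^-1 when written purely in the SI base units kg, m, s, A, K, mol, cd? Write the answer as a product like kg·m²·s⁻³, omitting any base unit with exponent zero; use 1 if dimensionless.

Ω = V/A (resistance = voltage per current),
    = kg·m²·s⁻³·A⁻².
C = A·s = s·A (charge = current × time).
So C⁻¹ = s⁻¹·A⁻¹.
Combining: mol·Ω·C⁻¹ = mol · (kg·m²·s⁻³·A⁻²) · (s⁻¹·A⁻¹) = kg·m²·s⁻⁴·A⁻³·mol.

kg·m²·s⁻⁴·A⁻³·mol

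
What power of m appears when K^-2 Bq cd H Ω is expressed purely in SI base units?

4

Bq = s⁻¹.
H = kg·m²·s⁻²·A⁻².
Ω = kg·m²·s⁻³·A⁻².
Combining: K⁻²·Bq·cd·H·Ω = K⁻² · s⁻¹ · cd · (kg·m²·s⁻²·A⁻²) · (kg·m²·s⁻³·A⁻²) = kg²·m⁴·s⁻⁶·A⁻⁴·K⁻²·cd.
The exponent of m is 4.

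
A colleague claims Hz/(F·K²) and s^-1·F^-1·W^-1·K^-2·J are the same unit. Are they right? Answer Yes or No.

No

Left side:
  F = kg⁻¹·m⁻²·s⁴·A².
  So F⁻¹ = kg·m²·s⁻⁴·A⁻².
  Hz = s⁻¹.
  Combining: F⁻¹·K⁻²·Hz = (kg·m²·s⁻⁴·A⁻²) · K⁻² · s⁻¹ = kg·m²·s⁻⁵·A⁻²·K⁻².
Right side:
  F = C/V (capacitance = charge per voltage),
      = A·s/(kg·m²·s⁻³·A⁻¹) (substituting C and V),
      = kg⁻¹·m⁻²·s⁴·A².
  So F⁻¹ = kg·m²·s⁻⁴·A⁻².
  W = J/s (power = energy per time),
      = kg·m²·s⁻³.
  So W⁻¹ = kg⁻¹·m⁻²·s³.
  J = N·m (work = force × distance),
      = kg·m²·s⁻².
  Combining: s⁻¹·F⁻¹·W⁻¹·K⁻²·J = s⁻¹ · (kg·m²·s⁻⁴·A⁻²) · (kg⁻¹·m⁻²·s³) · K⁻² · (kg·m²·s⁻²) = kg·m²·s⁻⁴·A⁻²·K⁻².
Left is kg·m²·s⁻⁵·A⁻²·K⁻²; right is kg·m²·s⁻⁴·A⁻²·K⁻² — different.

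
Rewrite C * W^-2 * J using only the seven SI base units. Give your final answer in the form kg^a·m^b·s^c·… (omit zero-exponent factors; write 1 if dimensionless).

C = A·s = s·A (charge = current × time).
W = J/s (power = energy per time),
    = kg·m²·s⁻³.
So W⁻² = kg⁻²·m⁻⁴·s⁶.
J = N·m (work = force × distance),
    = kg·m²·s⁻².
Combining: C·W⁻²·J = (s·A) · (kg⁻²·m⁻⁴·s⁶) · (kg·m²·s⁻²) = kg⁻¹·m⁻²·s⁵·A.

kg⁻¹·m⁻²·s⁵·A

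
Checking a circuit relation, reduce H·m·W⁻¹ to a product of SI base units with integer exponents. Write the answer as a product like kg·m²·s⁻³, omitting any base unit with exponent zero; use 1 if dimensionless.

m·s·A⁻²

H = Wb/A (inductance = flux per current),
    = kg·m²·s⁻²·A⁻².
W = J/s (power = energy per time),
    = kg·m²·s⁻³.
So W⁻¹ = kg⁻¹·m⁻²·s³.
Combining: H·m·W⁻¹ = (kg·m²·s⁻²·A⁻²) · m · (kg⁻¹·m⁻²·s³) = m·s·A⁻².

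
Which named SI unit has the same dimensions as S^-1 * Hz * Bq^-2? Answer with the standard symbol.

H

S = 1/Ω (conductance is reciprocal resistance),
    = kg⁻¹·m⁻²·s³·A².
So S⁻¹ = kg·m²·s⁻³·A⁻².
Hz = 1/s = s⁻¹ (frequency is cycles per second).
Bq = 1/s = s⁻¹ (activity is decays per second).
So Bq⁻² = s².
Combining: S⁻¹·Hz·Bq⁻² = (kg·m²·s⁻³·A⁻²) · s⁻¹ · s² = kg·m²·s⁻²·A⁻².
kg·m²·s⁻²·A⁻² is the base-SI form of the henry.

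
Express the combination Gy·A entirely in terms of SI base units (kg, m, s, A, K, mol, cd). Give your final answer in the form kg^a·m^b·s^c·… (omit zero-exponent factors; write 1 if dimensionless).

Gy = m²·s⁻².
Combining: Gy·A = (m²·s⁻²) · A = m²·s⁻²·A.

m²·s⁻²·A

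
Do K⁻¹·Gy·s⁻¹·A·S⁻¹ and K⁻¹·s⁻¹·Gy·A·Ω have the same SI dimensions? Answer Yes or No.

Left side:
  Gy = m²·s⁻².
  S = kg⁻¹·m⁻²·s³·A².
  So S⁻¹ = kg·m²·s⁻³·A⁻².
  Combining: K⁻¹·Gy·s⁻¹·A·S⁻¹ = K⁻¹ · (m²·s⁻²) · s⁻¹ · A · (kg·m²·s⁻³·A⁻²) = kg·m⁴·s⁻⁶·A⁻¹·K⁻¹.
Right side:
  Gy = J/kg (absorbed dose = energy per mass),
      = m²·s⁻².
  Ω = V/A (resistance = voltage per current),
      = kg·m²·s⁻³·A⁻².
  Combining: K⁻¹·s⁻¹·Gy·A·Ω = K⁻¹ · s⁻¹ · (m²·s⁻²) · A · (kg·m²·s⁻³·A⁻²) = kg·m⁴·s⁻⁶·A⁻¹·K⁻¹.
Both reduce to kg·m⁴·s⁻⁶·A⁻¹·K⁻¹.

Yes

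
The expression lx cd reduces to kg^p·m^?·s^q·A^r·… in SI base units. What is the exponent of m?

lx = m⁻²·cd.
Combining: lx·cd = (m⁻²·cd) · cd = m⁻²·cd².
The exponent of m is -2.

-2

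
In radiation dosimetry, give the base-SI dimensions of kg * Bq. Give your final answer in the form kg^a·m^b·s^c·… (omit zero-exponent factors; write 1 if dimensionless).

kg·s⁻¹

Bq = s⁻¹.
Combining: kg·Bq = kg · s⁻¹ = kg·s⁻¹.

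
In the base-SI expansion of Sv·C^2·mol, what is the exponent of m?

Sv = J/kg (equivalent dose = energy per mass),
    = m²·s⁻².
C = A·s = s·A (charge = current × time).
So C² = s²·A².
Combining: Sv·C²·mol = (m²·s⁻²) · (s²·A²) · mol = m²·A²·mol.
The exponent of m is 2.

2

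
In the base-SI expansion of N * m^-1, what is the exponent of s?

N = kg·m·s⁻².
Combining: N·m⁻¹ = (kg·m·s⁻²) · m⁻¹ = kg·s⁻².
The exponent of s is -2.

-2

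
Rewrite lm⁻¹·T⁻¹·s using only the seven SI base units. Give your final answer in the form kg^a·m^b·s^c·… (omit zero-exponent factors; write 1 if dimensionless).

lm = cd·sr = cd (luminous flux; sr is dimensionless).
So lm⁻¹ = cd⁻¹.
T = Wb/m² (flux density = flux per area),
    = kg·s⁻²·A⁻¹.
So T⁻¹ = kg⁻¹·s²·A.
Combining: lm⁻¹·T⁻¹·s = cd⁻¹ · (kg⁻¹·s²·A) · s = kg⁻¹·s³·A·cd⁻¹.

kg⁻¹·s³·A·cd⁻¹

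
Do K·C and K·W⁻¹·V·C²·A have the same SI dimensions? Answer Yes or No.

No

Left side:
  C = s·A.
  Combining: K·C = K · (s·A) = s·A·K.
Right side:
  W = kg·m²·s⁻³.
  So W⁻¹ = kg⁻¹·m⁻²·s³.
  V = kg·m²·s⁻³·A⁻¹.
  C = s·A.
  So C² = s²·A².
  Combining: K·W⁻¹·V·C²·A = K · (kg⁻¹·m⁻²·s³) · (kg·m²·s⁻³·A⁻¹) · (s²·A²) · A = s²·A²·K.
Left is s·A·K; right is s²·A²·K — different.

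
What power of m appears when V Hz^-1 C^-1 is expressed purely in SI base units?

V = W/A (potential = power per current),
    = kg·m²·s⁻³·A⁻¹.
Hz = 1/s = s⁻¹ (frequency is cycles per second).
So Hz⁻¹ = s.
C = A·s = s·A (charge = current × time).
So C⁻¹ = s⁻¹·A⁻¹.
Combining: V·Hz⁻¹·C⁻¹ = (kg·m²·s⁻³·A⁻¹) · s · (s⁻¹·A⁻¹) = kg·m²·s⁻³·A⁻².
The exponent of m is 2.

2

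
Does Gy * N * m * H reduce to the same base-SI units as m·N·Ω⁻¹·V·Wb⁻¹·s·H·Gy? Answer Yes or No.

Left side:
  Gy = J/kg (absorbed dose = energy per mass),
      = m²·s⁻².
  N = kg·m/s² = kg·m·s⁻² (force = mass × acceleration).
  H = Wb/A (inductance = flux per current),
      = kg·m²·s⁻²·A⁻².
  Combining: Gy·N·m·H = (m²·s⁻²) · (kg·m·s⁻²) · m · (kg·m²·s⁻²·A⁻²) = kg²·m⁶·s⁻⁶·A⁻².
Right side:
  N = kg·m/s² = kg·m·s⁻² (force = mass × acceleration).
  Ω = V/A (resistance = voltage per current),
      = kg·m²·s⁻³·A⁻².
  So Ω⁻¹ = kg⁻¹·m⁻²·s³·A².
  V = W/A (potential = power per current),
      = kg·m²·s⁻³·A⁻¹.
  Wb = V·s (flux: a volt is a weber per second),
      = kg·m²·s⁻²·A⁻¹.
  So Wb⁻¹ = kg⁻¹·m⁻²·s²·A.
  H = Wb/A (inductance = flux per current),
      = kg·m²·s⁻²·A⁻².
  Gy = J/kg (absorbed dose = energy per mass),
      = m²·s⁻².
  Combining: m·N·Ω⁻¹·V·Wb⁻¹·s·H·Gy = m · (kg·m·s⁻²) · (kg⁻¹·m⁻²·s³·A²) · (kg·m²·s⁻³·A⁻¹) · (kg⁻¹·m⁻²·s²·A) · s · (kg·m²·s⁻²·A⁻²) · (m²·s⁻²) = kg·m⁴·s⁻³.
Left is kg²·m⁶·s⁻⁶·A⁻²; right is kg·m⁴·s⁻³ — different.

No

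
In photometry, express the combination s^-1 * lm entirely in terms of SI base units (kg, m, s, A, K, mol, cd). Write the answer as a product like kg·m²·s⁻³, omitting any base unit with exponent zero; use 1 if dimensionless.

lm = cd·sr = cd (luminous flux; sr is dimensionless).
Combining: s⁻¹·lm = s⁻¹ · cd = s⁻¹·cd.

s⁻¹·cd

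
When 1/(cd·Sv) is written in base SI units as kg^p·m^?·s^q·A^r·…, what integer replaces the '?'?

Sv = J/kg (equivalent dose = energy per mass),
    = m²·s⁻².
So Sv⁻¹ = m⁻²·s².
Combining: cd⁻¹·Sv⁻¹ = cd⁻¹ · (m⁻²·s²) = m⁻²·s²·cd⁻¹.
The exponent of m is -2.

-2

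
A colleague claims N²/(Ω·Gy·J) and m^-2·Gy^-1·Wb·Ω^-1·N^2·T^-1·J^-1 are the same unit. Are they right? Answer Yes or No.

Yes

Left side:
  Ω = V/A (resistance = voltage per current),
      = kg·m²·s⁻³·A⁻².
  So Ω⁻¹ = kg⁻¹·m⁻²·s³·A².
  Gy = J/kg (absorbed dose = energy per mass),
      = m²·s⁻².
  So Gy⁻¹ = m⁻²·s².
  J = N·m (work = force × distance),
      = kg·m²·s⁻².
  So J⁻¹ = kg⁻¹·m⁻²·s².
  N = kg·m/s² = kg·m·s⁻² (force = mass × acceleration).
  So N² = kg²·m²·s⁻⁴.
  Combining: Ω⁻¹·Gy⁻¹·J⁻¹·N² = (kg⁻¹·m⁻²·s³·A²) · (m⁻²·s²) · (kg⁻¹·m⁻²·s²) · (kg²·m²·s⁻⁴) = m⁻⁴·s³·A².
Right side:
  Gy = m²·s⁻².
  So Gy⁻¹ = m⁻²·s².
  Wb = kg·m²·s⁻²·A⁻¹.
  Ω = kg·m²·s⁻³·A⁻².
  So Ω⁻¹ = kg⁻¹·m⁻²·s³·A².
  N = kg·m·s⁻².
  So N² = kg²·m²·s⁻⁴.
  T = kg·s⁻²·A⁻¹.
  So T⁻¹ = kg⁻¹·s²·A.
  J = kg·m²·s⁻².
  So J⁻¹ = kg⁻¹·m⁻²·s².
  Combining: m⁻²·Gy⁻¹·Wb·Ω⁻¹·N²·T⁻¹·J⁻¹ = m⁻² · (m⁻²·s²) · (kg·m²·s⁻²·A⁻¹) · (kg⁻¹·m⁻²·s³·A²) · (kg²·m²·s⁻⁴) · (kg⁻¹·s²·A) · (kg⁻¹·m⁻²·s²) = m⁻⁴·s³·A².
Both reduce to m⁻⁴·s³·A².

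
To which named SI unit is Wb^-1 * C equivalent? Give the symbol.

Wb = V·s (flux: a volt is a weber per second),
    = kg·m²·s⁻²·A⁻¹.
So Wb⁻¹ = kg⁻¹·m⁻²·s²·A.
C = A·s = s·A (charge = current × time).
Combining: Wb⁻¹·C = (kg⁻¹·m⁻²·s²·A) · (s·A) = kg⁻¹·m⁻²·s³·A².
kg⁻¹·m⁻²·s³·A² is the base-SI form of the siemens.

S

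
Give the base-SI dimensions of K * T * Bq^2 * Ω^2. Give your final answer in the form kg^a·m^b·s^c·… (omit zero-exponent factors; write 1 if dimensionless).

kg³·m⁴·s⁻¹⁰·A⁻⁵·K

T = Wb/m² (flux density = flux per area),
    = kg·s⁻²·A⁻¹.
Bq = 1/s = s⁻¹ (activity is decays per second).
So Bq² = s⁻².
Ω = V/A (resistance = voltage per current),
    = kg·m²·s⁻³·A⁻².
So Ω² = kg²·m⁴·s⁻⁶·A⁻⁴.
Combining: K·T·Bq²·Ω² = K · (kg·s⁻²·A⁻¹) · s⁻² · (kg²·m⁴·s⁻⁶·A⁻⁴) = kg³·m⁴·s⁻¹⁰·A⁻⁵·K.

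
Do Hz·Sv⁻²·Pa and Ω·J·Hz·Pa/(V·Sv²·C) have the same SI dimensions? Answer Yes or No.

Left side:
  Hz = s⁻¹.
  Sv = m²·s⁻².
  So Sv⁻² = m⁻⁴·s⁴.
  Pa = kg·m⁻¹·s⁻².
  Combining: Hz·Sv⁻²·Pa = s⁻¹ · (m⁻⁴·s⁴) · (kg·m⁻¹·s⁻²) = kg·m⁻⁵·s.
Right side:
  Ω = kg·m²·s⁻³·A⁻².
  V = kg·m²·s⁻³·A⁻¹.
  So V⁻¹ = kg⁻¹·m⁻²·s³·A.
  J = kg·m²·s⁻².
  Hz = s⁻¹.
  Pa = kg·m⁻¹·s⁻².
  Sv = m²·s⁻².
  So Sv⁻² = m⁻⁴·s⁴.
  C = s·A.
  So C⁻¹ = s⁻¹·A⁻¹.
  Combining: Ω·V⁻¹·J·Hz·Pa·Sv⁻²·C⁻¹ = (kg·m²·s⁻³·A⁻²) · (kg⁻¹·m⁻²·s³·A) · (kg·m²·s⁻²) · s⁻¹ · (kg·m⁻¹·s⁻²) · (m⁻⁴·s⁴) · (s⁻¹·A⁻¹) = kg²·m⁻³·s⁻²·A⁻².
Left is kg·m⁻⁵·s; right is kg²·m⁻³·s⁻²·A⁻² — different.

No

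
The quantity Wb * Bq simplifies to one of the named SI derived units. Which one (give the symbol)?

Wb = kg·m²·s⁻²·A⁻¹.
Bq = s⁻¹.
Combining: Wb·Bq = (kg·m²·s⁻²·A⁻¹) · s⁻¹ = kg·m²·s⁻³·A⁻¹.
kg·m²·s⁻³·A⁻¹ is the base-SI form of the volt.

V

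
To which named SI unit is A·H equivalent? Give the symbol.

Wb

H = kg·m²·s⁻²·A⁻².
Combining: A·H = A · (kg·m²·s⁻²·A⁻²) = kg·m²·s⁻²·A⁻¹.
kg·m²·s⁻²·A⁻¹ is the base-SI form of the weber.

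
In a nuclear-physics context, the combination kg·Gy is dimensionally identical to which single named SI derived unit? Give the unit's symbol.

J

Gy = m²·s⁻².
Combining: kg·Gy = kg · (m²·s⁻²) = kg·m²·s⁻².
kg·m²·s⁻² is the base-SI form of the joule.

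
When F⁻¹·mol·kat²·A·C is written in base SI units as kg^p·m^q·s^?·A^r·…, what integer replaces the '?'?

F = C/V (capacitance = charge per voltage),
    = A·s/(kg·m²·s⁻³·A⁻¹) (substituting C and V),
    = kg⁻¹·m⁻²·s⁴·A².
So F⁻¹ = kg·m²·s⁻⁴·A⁻².
kat = mol/s = s⁻¹·mol (catalytic activity).
So kat² = s⁻²·mol².
C = A·s = s·A (charge = current × time).
Combining: F⁻¹·mol·kat²·A·C = (kg·m²·s⁻⁴·A⁻²) · mol · (s⁻²·mol²) · A · (s·A) = kg·m²·s⁻⁵·mol³.
The exponent of s is -5.

-5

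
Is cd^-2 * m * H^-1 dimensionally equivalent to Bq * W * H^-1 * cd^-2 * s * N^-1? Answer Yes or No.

No

Left side:
  H = Wb/A (inductance = flux per current),
      = kg·m²·s⁻²·A⁻².
  So H⁻¹ = kg⁻¹·m⁻²·s²·A².
  Combining: cd⁻²·m·H⁻¹ = cd⁻² · m · (kg⁻¹·m⁻²·s²·A²) = kg⁻¹·m⁻¹·s²·A²·cd⁻².
Right side:
  Bq = s⁻¹.
  W = kg·m²·s⁻³.
  H = kg·m²·s⁻²·A⁻².
  So H⁻¹ = kg⁻¹·m⁻²·s²·A².
  N = kg·m·s⁻².
  So N⁻¹ = kg⁻¹·m⁻¹·s².
  Combining: Bq·W·H⁻¹·cd⁻²·s·N⁻¹ = s⁻¹ · (kg·m²·s⁻³) · (kg⁻¹·m⁻²·s²·A²) · cd⁻² · s · (kg⁻¹·m⁻¹·s²) = kg⁻¹·m⁻¹·s·A²·cd⁻².
Left is kg⁻¹·m⁻¹·s²·A²·cd⁻²; right is kg⁻¹·m⁻¹·s·A²·cd⁻² — different.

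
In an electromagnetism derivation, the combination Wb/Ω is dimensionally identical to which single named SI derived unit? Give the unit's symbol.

Wb = V·s (flux: a volt is a weber per second),
    = kg·m²·s⁻²·A⁻¹.
Ω = V/A (resistance = voltage per current),
    = kg·m²·s⁻³·A⁻².
So Ω⁻¹ = kg⁻¹·m⁻²·s³·A².
Combining: Wb·Ω⁻¹ = (kg·m²·s⁻²·A⁻¹) · (kg⁻¹·m⁻²·s³·A²) = s·A.
s·A is the base-SI form of the coulomb.

C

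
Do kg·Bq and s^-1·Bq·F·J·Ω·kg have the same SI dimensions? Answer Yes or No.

Left side:
  Bq = s⁻¹.
  Combining: kg·Bq = kg · s⁻¹ = kg·s⁻¹.
Right side:
  Bq = 1/s = s⁻¹ (activity is decays per second).
  F = C/V (capacitance = charge per voltage),
      = A·s/(kg·m²·s⁻³·A⁻¹) (substituting C and V),
      = kg⁻¹·m⁻²·s⁴·A².
  J = N·m (work = force × distance),
      = kg·m²·s⁻².
  Ω = V/A (resistance = voltage per current),
      = kg·m²·s⁻³·A⁻².
  Combining: s⁻¹·Bq·F·J·Ω·kg = s⁻¹ · s⁻¹ · (kg⁻¹·m⁻²·s⁴·A²) · (kg·m²·s⁻²) · (kg·m²·s⁻³·A⁻²) · kg = kg²·m²·s⁻³.
Left is kg·s⁻¹; right is kg²·m²·s⁻³ — different.

No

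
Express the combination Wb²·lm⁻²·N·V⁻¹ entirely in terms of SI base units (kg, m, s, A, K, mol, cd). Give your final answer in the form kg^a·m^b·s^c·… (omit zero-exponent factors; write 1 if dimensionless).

kg²·m³·s⁻³·A⁻¹·cd⁻²

Wb = V·s (flux: a volt is a weber per second),
    = kg·m²·s⁻²·A⁻¹.
So Wb² = kg²·m⁴·s⁻⁴·A⁻².
lm = cd·sr = cd (luminous flux; sr is dimensionless).
So lm⁻² = cd⁻².
N = kg·m/s² = kg·m·s⁻² (force = mass × acceleration).
V = W/A (potential = power per current),
    = kg·m²·s⁻³·A⁻¹.
So V⁻¹ = kg⁻¹·m⁻²·s³·A.
Combining: Wb²·lm⁻²·N·V⁻¹ = (kg²·m⁴·s⁻⁴·A⁻²) · cd⁻² · (kg·m·s⁻²) · (kg⁻¹·m⁻²·s³·A) = kg²·m³·s⁻³·A⁻¹·cd⁻².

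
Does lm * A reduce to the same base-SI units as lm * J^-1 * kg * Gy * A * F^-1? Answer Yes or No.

No

Left side:
  lm = cd·sr = cd (luminous flux; sr is dimensionless).
  Combining: lm·A = cd · A = A·cd.
Right side:
  lm = cd·sr = cd (luminous flux; sr is dimensionless).
  J = N·m (work = force × distance),
      = kg·m²·s⁻².
  So J⁻¹ = kg⁻¹·m⁻²·s².
  Gy = J/kg (absorbed dose = energy per mass),
      = m²·s⁻².
  F = C/V (capacitance = charge per voltage),
      = A·s/(kg·m²·s⁻³·A⁻¹) (substituting C and V),
      = kg⁻¹·m⁻²·s⁴·A².
  So F⁻¹ = kg·m²·s⁻⁴·A⁻².
  Combining: lm·J⁻¹·kg·Gy·A·F⁻¹ = cd · (kg⁻¹·m⁻²·s²) · kg · (m²·s⁻²) · A · (kg·m²·s⁻⁴·A⁻²) = kg·m²·s⁻⁴·A⁻¹·cd.
Left is A·cd; right is kg·m²·s⁻⁴·A⁻¹·cd — different.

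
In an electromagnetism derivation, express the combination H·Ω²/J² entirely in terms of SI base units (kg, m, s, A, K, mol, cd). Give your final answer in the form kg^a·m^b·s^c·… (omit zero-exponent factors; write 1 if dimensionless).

J = kg·m²·s⁻².
So J⁻² = kg⁻²·m⁻⁴·s⁴.
H = kg·m²·s⁻²·A⁻².
Ω = kg·m²·s⁻³·A⁻².
So Ω² = kg²·m⁴·s⁻⁶·A⁻⁴.
Combining: J⁻²·H·Ω² = (kg⁻²·m⁻⁴·s⁴) · (kg·m²·s⁻²·A⁻²) · (kg²·m⁴·s⁻⁶·A⁻⁴) = kg·m²·s⁻⁴·A⁻⁶.

kg·m²·s⁻⁴·A⁻⁶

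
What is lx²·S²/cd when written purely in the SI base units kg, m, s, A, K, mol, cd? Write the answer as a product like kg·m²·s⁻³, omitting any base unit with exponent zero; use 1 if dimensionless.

kg⁻²·m⁻⁸·s⁶·A⁴·cd

lx = lm/m² (illuminance = luminous flux per area),
    = m⁻²·cd.
So lx² = m⁻⁴·cd².
S = 1/Ω (conductance is reciprocal resistance),
    = kg⁻¹·m⁻²·s³·A².
So S² = kg⁻²·m⁻⁴·s⁶·A⁴.
Combining: cd⁻¹·lx²·S² = cd⁻¹ · (m⁻⁴·cd²) · (kg⁻²·m⁻⁴·s⁶·A⁴) = kg⁻²·m⁻⁸·s⁶·A⁴·cd.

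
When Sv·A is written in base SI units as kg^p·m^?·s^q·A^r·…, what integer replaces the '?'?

Sv = J/kg (equivalent dose = energy per mass),
    = m²·s⁻².
Combining: Sv·A = (m²·s⁻²) · A = m²·s⁻²·A.
The exponent of m is 2.

2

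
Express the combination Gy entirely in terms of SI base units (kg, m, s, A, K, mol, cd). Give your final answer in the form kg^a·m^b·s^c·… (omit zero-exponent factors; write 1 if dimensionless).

m²·s⁻²

Gy = J/kg (absorbed dose = energy per mass),
    = m²·s⁻².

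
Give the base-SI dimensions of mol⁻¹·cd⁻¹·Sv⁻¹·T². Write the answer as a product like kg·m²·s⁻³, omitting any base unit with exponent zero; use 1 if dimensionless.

kg²·m⁻²·s⁻²·A⁻²·mol⁻¹·cd⁻¹

Sv = J/kg (equivalent dose = energy per mass),
    = m²·s⁻².
So Sv⁻¹ = m⁻²·s².
T = Wb/m² (flux density = flux per area),
    = kg·s⁻²·A⁻¹.
So T² = kg²·s⁻⁴·A⁻².
Combining: mol⁻¹·cd⁻¹·Sv⁻¹·T² = mol⁻¹ · cd⁻¹ · (m⁻²·s²) · (kg²·s⁻⁴·A⁻²) = kg²·m⁻²·s⁻²·A⁻²·mol⁻¹·cd⁻¹.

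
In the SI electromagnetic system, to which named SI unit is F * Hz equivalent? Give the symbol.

S

F = C/V (capacitance = charge per voltage),
    = A·s/(kg·m²·s⁻³·A⁻¹) (substituting C and V),
    = kg⁻¹·m⁻²·s⁴·A².
Hz = 1/s = s⁻¹ (frequency is cycles per second).
Combining: F·Hz = (kg⁻¹·m⁻²·s⁴·A²) · s⁻¹ = kg⁻¹·m⁻²·s³·A².
kg⁻¹·m⁻²·s³·A² is the base-SI form of the siemens.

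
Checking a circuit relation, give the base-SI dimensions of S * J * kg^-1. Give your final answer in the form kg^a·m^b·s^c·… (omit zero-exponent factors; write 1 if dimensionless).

S = 1/Ω (conductance is reciprocal resistance),
    = kg⁻¹·m⁻²·s³·A².
J = N·m (work = force × distance),
    = kg·m²·s⁻².
Combining: S·J·kg⁻¹ = (kg⁻¹·m⁻²·s³·A²) · (kg·m²·s⁻²) · kg⁻¹ = kg⁻¹·s·A².

kg⁻¹·s·A²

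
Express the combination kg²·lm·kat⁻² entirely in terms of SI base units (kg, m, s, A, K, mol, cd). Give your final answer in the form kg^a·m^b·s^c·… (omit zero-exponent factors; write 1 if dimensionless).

lm = cd.
kat = s⁻¹·mol.
So kat⁻² = s²·mol⁻².
Combining: kg²·lm·kat⁻² = kg² · cd · (s²·mol⁻²) = kg²·s²·mol⁻²·cd.

kg²·s²·mol⁻²·cd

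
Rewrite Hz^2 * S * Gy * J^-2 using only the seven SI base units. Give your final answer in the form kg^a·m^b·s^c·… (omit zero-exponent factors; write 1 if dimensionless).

kg⁻³·m⁻⁴·s³·A²

Hz = s⁻¹.
So Hz² = s⁻².
S = kg⁻¹·m⁻²·s³·A².
Gy = m²·s⁻².
J = kg·m²·s⁻².
So J⁻² = kg⁻²·m⁻⁴·s⁴.
Combining: Hz²·S·Gy·J⁻² = s⁻² · (kg⁻¹·m⁻²·s³·A²) · (m²·s⁻²) · (kg⁻²·m⁻⁴·s⁴) = kg⁻³·m⁻⁴·s³·A².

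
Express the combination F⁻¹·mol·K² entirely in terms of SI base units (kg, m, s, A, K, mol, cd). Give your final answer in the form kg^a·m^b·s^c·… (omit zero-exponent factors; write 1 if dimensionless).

kg·m²·s⁻⁴·A⁻²·K²·mol

F = kg⁻¹·m⁻²·s⁴·A².
So F⁻¹ = kg·m²·s⁻⁴·A⁻².
Combining: F⁻¹·mol·K² = (kg·m²·s⁻⁴·A⁻²) · mol · K² = kg·m²·s⁻⁴·A⁻²·K²·mol.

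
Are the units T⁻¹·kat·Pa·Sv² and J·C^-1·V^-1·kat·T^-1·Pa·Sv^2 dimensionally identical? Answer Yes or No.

Left side:
  T = Wb/m² (flux density = flux per area),
      = kg·s⁻²·A⁻¹.
  So T⁻¹ = kg⁻¹·s²·A.
  kat = mol/s = s⁻¹·mol (catalytic activity).
  Pa = N/m² (pressure = force per area),
      = kg·m⁻¹·s⁻².
  Sv = J/kg (equivalent dose = energy per mass),
      = m²·s⁻².
  So Sv² = m⁴·s⁻⁴.
  Combining: T⁻¹·kat·Pa·Sv² = (kg⁻¹·s²·A) · (s⁻¹·mol) · (kg·m⁻¹·s⁻²) · (m⁴·s⁻⁴) = m³·s⁻⁵·A·mol.
Right side:
  J = N·m (work = force × distance),
      = kg·m²·s⁻².
  C = A·s = s·A (charge = current × time).
  So C⁻¹ = s⁻¹·A⁻¹.
  V = W/A (potential = power per current),
      = kg·m²·s⁻³·A⁻¹.
  So V⁻¹ = kg⁻¹·m⁻²·s³·A.
  kat = mol/s = s⁻¹·mol (catalytic activity).
  T = Wb/m² (flux density = flux per area),
      = kg·s⁻²·A⁻¹.
  So T⁻¹ = kg⁻¹·s²·A.
  Pa = N/m² (pressure = force per area),
      = kg·m⁻¹·s⁻².
  Sv = J/kg (equivalent dose = energy per mass),
      = m²·s⁻².
  So Sv² = m⁴·s⁻⁴.
  Combining: J·C⁻¹·V⁻¹·kat·T⁻¹·Pa·Sv² = (kg·m²·s⁻²) · (s⁻¹·A⁻¹) · (kg⁻¹·m⁻²·s³·A) · (s⁻¹·mol) · (kg⁻¹·s²·A) · (kg·m⁻¹·s⁻²) · (m⁴·s⁻⁴) = m³·s⁻⁵·A·mol.
Both reduce to m³·s⁻⁵·A·mol.

Yes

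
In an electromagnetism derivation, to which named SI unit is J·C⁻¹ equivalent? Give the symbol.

J = kg·m²·s⁻².
C = s·A.
So C⁻¹ = s⁻¹·A⁻¹.
Combining: J·C⁻¹ = (kg·m²·s⁻²) · (s⁻¹·A⁻¹) = kg·m²·s⁻³·A⁻¹.
kg·m²·s⁻³·A⁻¹ is the base-SI form of the volt.

V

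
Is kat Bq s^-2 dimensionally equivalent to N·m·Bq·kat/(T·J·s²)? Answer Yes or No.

No

Left side:
  kat = s⁻¹·mol.
  Bq = s⁻¹.
  Combining: kat·Bq·s⁻² = (s⁻¹·mol) · s⁻¹ · s⁻² = s⁻⁴·mol.
Right side:
  N = kg·m/s² = kg·m·s⁻² (force = mass × acceleration).
  T = Wb/m² (flux density = flux per area),
      = kg·s⁻²·A⁻¹.
  So T⁻¹ = kg⁻¹·s²·A.
  J = N·m (work = force × distance),
      = kg·m²·s⁻².
  So J⁻¹ = kg⁻¹·m⁻²·s².
  Bq = 1/s = s⁻¹ (activity is decays per second).
  kat = mol/s = s⁻¹·mol (catalytic activity).
  Combining: N·T⁻¹·J⁻¹·m·s⁻²·Bq·kat = (kg·m·s⁻²) · (kg⁻¹·s²·A) · (kg⁻¹·m⁻²·s²) · m · s⁻² · s⁻¹ · (s⁻¹·mol) = kg⁻¹·s⁻²·A·mol.
Left is s⁻⁴·mol; right is kg⁻¹·s⁻²·A·mol — different.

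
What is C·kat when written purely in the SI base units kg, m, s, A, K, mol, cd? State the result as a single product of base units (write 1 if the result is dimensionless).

C = s·A.
kat = s⁻¹·mol.
Combining: C·kat = (s·A) · (s⁻¹·mol) = A·mol.

A·mol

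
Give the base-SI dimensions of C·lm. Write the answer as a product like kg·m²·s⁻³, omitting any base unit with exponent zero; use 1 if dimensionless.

C = s·A.
lm = cd.
Combining: C·lm = (s·A) · cd = s·A·cd.

s·A·cd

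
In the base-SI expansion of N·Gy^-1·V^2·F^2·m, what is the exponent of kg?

1

N = kg·m/s² = kg·m·s⁻² (force = mass × acceleration).
Gy = J/kg (absorbed dose = energy per mass),
    = m²·s⁻².
So Gy⁻¹ = m⁻²·s².
V = W/A (potential = power per current),
    = kg·m²·s⁻³·A⁻¹.
So V² = kg²·m⁴·s⁻⁶·A⁻².
F = C/V (capacitance = charge per voltage),
    = A·s/(kg·m²·s⁻³·A⁻¹) (substituting C and V),
    = kg⁻¹·m⁻²·s⁴·A².
So F² = kg⁻²·m⁻⁴·s⁸·A⁴.
Combining: N·Gy⁻¹·V²·F²·m = (kg·m·s⁻²) · (m⁻²·s²) · (kg²·m⁴·s⁻⁶·A⁻²) · (kg⁻²·m⁻⁴·s⁸·A⁴) · m = kg·s²·A².
The exponent of kg is 1.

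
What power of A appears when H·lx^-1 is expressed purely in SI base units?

H = Wb/A (inductance = flux per current),
    = kg·m²·s⁻²·A⁻².
lx = lm/m² (illuminance = luminous flux per area),
    = m⁻²·cd.
So lx⁻¹ = m²·cd⁻¹.
Combining: H·lx⁻¹ = (kg·m²·s⁻²·A⁻²) · (m²·cd⁻¹) = kg·m⁴·s⁻²·A⁻²·cd⁻¹.
The exponent of A is -2.

-2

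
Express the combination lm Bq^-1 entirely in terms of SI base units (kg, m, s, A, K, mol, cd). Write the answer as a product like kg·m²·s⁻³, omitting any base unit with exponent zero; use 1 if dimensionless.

s·cd

lm = cd.
Bq = s⁻¹.
So Bq⁻¹ = s.
Combining: lm·Bq⁻¹ = cd · s = s·cd.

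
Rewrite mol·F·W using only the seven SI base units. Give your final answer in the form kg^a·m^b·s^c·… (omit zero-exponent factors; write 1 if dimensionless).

F = C/V (capacitance = charge per voltage),
    = A·s/(kg·m²·s⁻³·A⁻¹) (substituting C and V),
    = kg⁻¹·m⁻²·s⁴·A².
W = J/s (power = energy per time),
    = kg·m²·s⁻³.
Combining: mol·F·W = mol · (kg⁻¹·m⁻²·s⁴·A²) · (kg·m²·s⁻³) = s·A²·mol.

s·A²·mol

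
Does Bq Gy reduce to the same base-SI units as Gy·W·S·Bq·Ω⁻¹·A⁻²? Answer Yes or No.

No

Left side:
  Bq = 1/s = s⁻¹ (activity is decays per second).
  Gy = J/kg (absorbed dose = energy per mass),
      = m²·s⁻².
  Combining: Bq·Gy = s⁻¹ · (m²·s⁻²) = m²·s⁻³.
Right side:
  Gy = J/kg (absorbed dose = energy per mass),
      = m²·s⁻².
  W = J/s (power = energy per time),
      = kg·m²·s⁻³.
  S = 1/Ω (conductance is reciprocal resistance),
      = kg⁻¹·m⁻²·s³·A².
  Bq = 1/s = s⁻¹ (activity is decays per second).
  Ω = V/A (resistance = voltage per current),
      = kg·m²·s⁻³·A⁻².
  So Ω⁻¹ = kg⁻¹·m⁻²·s³·A².
  Combining: Gy·W·S·Bq·Ω⁻¹·A⁻² = (m²·s⁻²) · (kg·m²·s⁻³) · (kg⁻¹·m⁻²·s³·A²) · s⁻¹ · (kg⁻¹·m⁻²·s³·A²) · A⁻² = kg⁻¹·A².
Left is m²·s⁻³; right is kg⁻¹·A² — different.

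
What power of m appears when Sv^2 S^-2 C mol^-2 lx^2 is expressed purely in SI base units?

4

Sv = J/kg (equivalent dose = energy per mass),
    = m²·s⁻².
So Sv² = m⁴·s⁻⁴.
S = 1/Ω (conductance is reciprocal resistance),
    = kg⁻¹·m⁻²·s³·A².
So S⁻² = kg²·m⁴·s⁻⁶·A⁻⁴.
C = A·s = s·A (charge = current × time).
lx = lm/m² (illuminance = luminous flux per area),
    = m⁻²·cd.
So lx² = m⁻⁴·cd².
Combining: Sv²·S⁻²·C·mol⁻²·lx² = (m⁴·s⁻⁴) · (kg²·m⁴·s⁻⁶·A⁻⁴) · (s·A) · mol⁻² · (m⁻⁴·cd²) = kg²·m⁴·s⁻⁹·A⁻³·mol⁻²·cd².
The exponent of m is 4.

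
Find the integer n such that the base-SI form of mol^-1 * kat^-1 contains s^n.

1

kat = mol/s = s⁻¹·mol (catalytic activity).
So kat⁻¹ = s·mol⁻¹.
Combining: mol⁻¹·kat⁻¹ = mol⁻¹ · (s·mol⁻¹) = s·mol⁻².
The exponent of s is 1.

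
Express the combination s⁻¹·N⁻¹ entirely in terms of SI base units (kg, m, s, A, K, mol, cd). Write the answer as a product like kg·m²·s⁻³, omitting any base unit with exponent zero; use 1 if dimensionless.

kg⁻¹·m⁻¹·s

N = kg·m/s² = kg·m·s⁻² (force = mass × acceleration).
So N⁻¹ = kg⁻¹·m⁻¹·s².
Combining: s⁻¹·N⁻¹ = s⁻¹ · (kg⁻¹·m⁻¹·s²) = kg⁻¹·m⁻¹·s.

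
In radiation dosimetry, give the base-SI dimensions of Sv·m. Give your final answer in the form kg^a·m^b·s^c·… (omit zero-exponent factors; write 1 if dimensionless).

Sv = m²·s⁻².
Combining: Sv·m = (m²·s⁻²) · m = m³·s⁻².

m³·s⁻²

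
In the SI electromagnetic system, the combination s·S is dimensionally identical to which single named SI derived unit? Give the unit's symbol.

F

S = kg⁻¹·m⁻²·s³·A².
Combining: s·S = s · (kg⁻¹·m⁻²·s³·A²) = kg⁻¹·m⁻²·s⁴·A².
kg⁻¹·m⁻²·s⁴·A² is the base-SI form of the farad.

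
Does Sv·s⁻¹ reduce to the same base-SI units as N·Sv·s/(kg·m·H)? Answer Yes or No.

Left side:
  Sv = m²·s⁻².
  Combining: Sv·s⁻¹ = (m²·s⁻²) · s⁻¹ = m²·s⁻³.
Right side:
  N = kg·m·s⁻².
  Sv = m²·s⁻².
  H = kg·m²·s⁻²·A⁻².
  So H⁻¹ = kg⁻¹·m⁻²·s²·A².
  Combining: N·kg⁻¹·Sv·m⁻¹·H⁻¹·s = (kg·m·s⁻²) · kg⁻¹ · (m²·s⁻²) · m⁻¹ · (kg⁻¹·m⁻²·s²·A²) · s = kg⁻¹·s⁻¹·A².
Left is m²·s⁻³; right is kg⁻¹·s⁻¹·A² — different.

No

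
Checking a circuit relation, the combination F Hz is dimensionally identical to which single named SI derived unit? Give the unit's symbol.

F = kg⁻¹·m⁻²·s⁴·A².
Hz = s⁻¹.
Combining: F·Hz = (kg⁻¹·m⁻²·s⁴·A²) · s⁻¹ = kg⁻¹·m⁻²·s³·A².
kg⁻¹·m⁻²·s³·A² is the base-SI form of the siemens.

S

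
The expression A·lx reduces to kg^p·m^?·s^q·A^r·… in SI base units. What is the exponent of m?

lx = m⁻²·cd.
Combining: A·lx = A · (m⁻²·cd) = m⁻²·A·cd.
The exponent of m is -2.

-2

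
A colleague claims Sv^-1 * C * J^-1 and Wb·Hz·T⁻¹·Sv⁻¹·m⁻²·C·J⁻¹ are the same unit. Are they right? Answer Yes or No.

No

Left side:
  Sv = m²·s⁻².
  So Sv⁻¹ = m⁻²·s².
  C = s·A.
  J = kg·m²·s⁻².
  So J⁻¹ = kg⁻¹·m⁻²·s².
  Combining: Sv⁻¹·C·J⁻¹ = (m⁻²·s²) · (s·A) · (kg⁻¹·m⁻²·s²) = kg⁻¹·m⁻⁴·s⁵·A.
Right side:
  Wb = V·s (flux: a volt is a weber per second),
      = kg·m²·s⁻²·A⁻¹.
  Hz = 1/s = s⁻¹ (frequency is cycles per second).
  T = Wb/m² (flux density = flux per area),
      = kg·s⁻²·A⁻¹.
  So T⁻¹ = kg⁻¹·s²·A.
  Sv = J/kg (equivalent dose = energy per mass),
      = m²·s⁻².
  So Sv⁻¹ = m⁻²·s².
  C = A·s = s·A (charge = current × time).
  J = N·m (work = force × distance),
      = kg·m²·s⁻².
  So J⁻¹ = kg⁻¹·m⁻²·s².
  Combining: Wb·Hz·T⁻¹·Sv⁻¹·m⁻²·C·J⁻¹ = (kg·m²·s⁻²·A⁻¹) · s⁻¹ · (kg⁻¹·s²·A) · (m⁻²·s²) · m⁻² · (s·A) · (kg⁻¹·m⁻²·s²) = kg⁻¹·m⁻⁴·s⁴·A.
Left is kg⁻¹·m⁻⁴·s⁵·A; right is kg⁻¹·m⁻⁴·s⁴·A — different.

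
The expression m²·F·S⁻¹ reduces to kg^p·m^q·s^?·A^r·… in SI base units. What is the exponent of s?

1

F = kg⁻¹·m⁻²·s⁴·A².
S = kg⁻¹·m⁻²·s³·A².
So S⁻¹ = kg·m²·s⁻³·A⁻².
Combining: m²·F·S⁻¹ = m² · (kg⁻¹·m⁻²·s⁴·A²) · (kg·m²·s⁻³·A⁻²) = m²·s.
The exponent of s is 1.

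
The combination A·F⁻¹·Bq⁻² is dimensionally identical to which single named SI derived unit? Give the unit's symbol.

Wb

F = C/V (capacitance = charge per voltage),
    = A·s/(kg·m²·s⁻³·A⁻¹) (substituting C and V),
    = kg⁻¹·m⁻²·s⁴·A².
So F⁻¹ = kg·m²·s⁻⁴·A⁻².
Bq = 1/s = s⁻¹ (activity is decays per second).
So Bq⁻² = s².
Combining: A·F⁻¹·Bq⁻² = A · (kg·m²·s⁻⁴·A⁻²) · s² = kg·m²·s⁻²·A⁻¹.
kg·m²·s⁻²·A⁻¹ is the base-SI form of the weber.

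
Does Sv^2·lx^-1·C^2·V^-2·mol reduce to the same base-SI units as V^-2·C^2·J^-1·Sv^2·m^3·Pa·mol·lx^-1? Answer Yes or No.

Left side:
  Sv = J/kg (equivalent dose = energy per mass),
      = m²·s⁻².
  So Sv² = m⁴·s⁻⁴.
  lx = lm/m² (illuminance = luminous flux per area),
      = m⁻²·cd.
  So lx⁻¹ = m²·cd⁻¹.
  C = A·s = s·A (charge = current × time).
  So C² = s²·A².
  V = W/A (potential = power per current),
      = kg·m²·s⁻³·A⁻¹.
  So V⁻² = kg⁻²·m⁻⁴·s⁶·A².
  Combining: Sv²·lx⁻¹·C²·V⁻²·mol = (m⁴·s⁻⁴) · (m²·cd⁻¹) · (s²·A²) · (kg⁻²·m⁻⁴·s⁶·A²) · mol = kg⁻²·m²·s⁴·A⁴·mol·cd⁻¹.
Right side:
  V = kg·m²·s⁻³·A⁻¹.
  So V⁻² = kg⁻²·m⁻⁴·s⁶·A².
  C = s·A.
  So C² = s²·A².
  J = kg·m²·s⁻².
  So J⁻¹ = kg⁻¹·m⁻²·s².
  Sv = m²·s⁻².
  So Sv² = m⁴·s⁻⁴.
  Pa = kg·m⁻¹·s⁻².
  lx = m⁻²·cd.
  So lx⁻¹ = m²·cd⁻¹.
  Combining: V⁻²·C²·J⁻¹·Sv²·m³·Pa·mol·lx⁻¹ = (kg⁻²·m⁻⁴·s⁶·A²) · (s²·A²) · (kg⁻¹·m⁻²·s²) · (m⁴·s⁻⁴) · m³ · (kg·m⁻¹·s⁻²) · mol · (m²·cd⁻¹) = kg⁻²·m²·s⁴·A⁴·mol·cd⁻¹.
Both reduce to kg⁻²·m²·s⁴·A⁴·mol·cd⁻¹.

Yes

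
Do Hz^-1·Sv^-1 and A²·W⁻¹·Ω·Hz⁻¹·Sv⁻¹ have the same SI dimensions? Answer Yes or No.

Yes

Left side:
  Hz = s⁻¹.
  So Hz⁻¹ = s.
  Sv = m²·s⁻².
  So Sv⁻¹ = m⁻²·s².
  Combining: Hz⁻¹·Sv⁻¹ = s · (m⁻²·s²) = m⁻²·s³.
Right side:
  W = J/s (power = energy per time),
      = kg·m²·s⁻³.
  So W⁻¹ = kg⁻¹·m⁻²·s³.
  Ω = V/A (resistance = voltage per current),
      = kg·m²·s⁻³·A⁻².
  Hz = 1/s = s⁻¹ (frequency is cycles per second).
  So Hz⁻¹ = s.
  Sv = J/kg (equivalent dose = energy per mass),
      = m²·s⁻².
  So Sv⁻¹ = m⁻²·s².
  Combining: A²·W⁻¹·Ω·Hz⁻¹·Sv⁻¹ = A² · (kg⁻¹·m⁻²·s³) · (kg·m²·s⁻³·A⁻²) · s · (m⁻²·s²) = m⁻²·s³.
Both reduce to m⁻²·s³.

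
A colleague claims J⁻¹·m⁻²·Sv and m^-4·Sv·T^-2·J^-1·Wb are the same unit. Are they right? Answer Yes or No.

No

Left side:
  J = N·m (work = force × distance),
      = kg·m²·s⁻².
  So J⁻¹ = kg⁻¹·m⁻²·s².
  Sv = J/kg (equivalent dose = energy per mass),
      = m²·s⁻².
  Combining: J⁻¹·m⁻²·Sv = (kg⁻¹·m⁻²·s²) · m⁻² · (m²·s⁻²) = kg⁻¹·m⁻².
Right side:
  Sv = m²·s⁻².
  T = kg·s⁻²·A⁻¹.
  So T⁻² = kg⁻²·s⁴·A².
  J = kg·m²·s⁻².
  So J⁻¹ = kg⁻¹·m⁻²·s².
  Wb = kg·m²·s⁻²·A⁻¹.
  Combining: m⁻⁴·Sv·T⁻²·J⁻¹·Wb = m⁻⁴ · (m²·s⁻²) · (kg⁻²·s⁴·A²) · (kg⁻¹·m⁻²·s²) · (kg·m²·s⁻²·A⁻¹) = kg⁻²·m⁻²·s²·A.
Left is kg⁻¹·m⁻²; right is kg⁻²·m⁻²·s²·A — different.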